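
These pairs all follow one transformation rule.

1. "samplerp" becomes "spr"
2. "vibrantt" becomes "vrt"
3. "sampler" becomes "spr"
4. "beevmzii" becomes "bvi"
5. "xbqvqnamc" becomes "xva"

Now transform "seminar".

Looking at the pairs, the operation is to keep one character in every 3, starting at position 1 (positions 1st, 4th, 7th, ...).
So "seminar" becomes "sir".

sir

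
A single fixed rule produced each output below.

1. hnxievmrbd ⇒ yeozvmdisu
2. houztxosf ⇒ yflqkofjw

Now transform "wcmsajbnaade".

Each output is the input with this applied: shift every letter 9 places backward in the alphabet (wrapping around).
On "wcmsajbnaade" that produces "ntdjraserruv".

ntdjraserruv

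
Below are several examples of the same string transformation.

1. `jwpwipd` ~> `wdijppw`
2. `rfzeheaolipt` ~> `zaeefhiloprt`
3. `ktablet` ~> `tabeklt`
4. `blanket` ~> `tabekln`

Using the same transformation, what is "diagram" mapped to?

raadgim

The pattern: sort the characters into alphabetical order, then move the last character to the front.
"diagram" → "aadgimr" → "raadgim".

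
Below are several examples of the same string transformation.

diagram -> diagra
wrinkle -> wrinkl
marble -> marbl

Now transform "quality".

qualit

The pattern: delete the last character.
Doing the same to "quality": "qualit".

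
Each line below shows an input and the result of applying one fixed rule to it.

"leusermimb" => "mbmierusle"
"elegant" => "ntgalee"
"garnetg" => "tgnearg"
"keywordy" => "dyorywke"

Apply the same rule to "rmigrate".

teraigrm

Looking at the pairs, the operation is to reverse the string, then swap each adjacent pair of characters (1↔2, 3↔4, ...).
For "rmigrate", step one produces "etargimr"; step two turns that into "teraigrm".
(Check on "garnetg": → "gtenrag" → "tgnearg" ✓)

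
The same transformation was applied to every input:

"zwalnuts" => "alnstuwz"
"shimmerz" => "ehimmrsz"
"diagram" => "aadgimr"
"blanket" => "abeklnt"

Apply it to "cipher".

The pattern: sort the characters into alphabetical order.
For "cipher" the result is "cehipr".

cehipr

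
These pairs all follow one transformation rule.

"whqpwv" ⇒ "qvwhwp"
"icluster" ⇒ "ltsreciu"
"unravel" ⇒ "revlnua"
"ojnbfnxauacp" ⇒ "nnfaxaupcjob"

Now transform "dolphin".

Each output is the input with this applied: swap each adjacent pair of characters (1↔2, 3↔4, ...), then move the first 3 characters to the end (rotate left by 3).
For "dolphin", step one produces "odplihn"; step two turns that into "lihnodp".

lihnodp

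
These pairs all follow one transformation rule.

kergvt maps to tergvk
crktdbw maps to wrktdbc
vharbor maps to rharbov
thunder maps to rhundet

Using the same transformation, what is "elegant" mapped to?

tlegane

The rule is to swap the first and last characters.
"elegant" → "tlegane".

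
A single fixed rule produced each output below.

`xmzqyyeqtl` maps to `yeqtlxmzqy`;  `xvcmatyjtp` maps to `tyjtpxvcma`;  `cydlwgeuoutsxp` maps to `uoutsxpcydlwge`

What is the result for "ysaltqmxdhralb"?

xdhralbysaltqm

Each output is the input with this applied: swap the front and back halves of the string.
"ysaltqmxdhralb" → "xdhralbysaltqm".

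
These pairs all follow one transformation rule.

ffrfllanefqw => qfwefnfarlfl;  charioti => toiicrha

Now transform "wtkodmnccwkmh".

mkhwwctcknomd

What's happening: move the last 2 characters to the front (rotate right by 2), then take characters alternately from the front and the back (1st, last, 2nd, 2nd-last, ...).
On "wtkodmnccwkmh": the first step gives "mhwtkodmnccwk", and the second then gives "mkhwwctcknomd".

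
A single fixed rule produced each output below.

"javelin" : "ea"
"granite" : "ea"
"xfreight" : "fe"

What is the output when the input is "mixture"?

The rule is to sort the characters into reverse alphabetical order, then keep only the last 2 characters.
"mixture" → "xutrmie" → "ie".

ie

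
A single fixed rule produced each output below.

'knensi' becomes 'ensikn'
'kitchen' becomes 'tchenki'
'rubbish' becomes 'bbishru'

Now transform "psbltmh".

The transformation: move the first 2 characters to the end (rotate left by 2).
"psbltmh" → "bltmhps".

bltmhps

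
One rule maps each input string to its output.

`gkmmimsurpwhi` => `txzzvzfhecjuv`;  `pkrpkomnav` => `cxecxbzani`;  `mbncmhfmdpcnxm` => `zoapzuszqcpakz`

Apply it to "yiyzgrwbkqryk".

The rule is to shift every letter 13 places forward in the alphabet (wrapping around) — i.e. ROT13.
For "yiyzgrwbkqryk" the result is "lvlmtejoxdelx".

lvlmtejoxdelx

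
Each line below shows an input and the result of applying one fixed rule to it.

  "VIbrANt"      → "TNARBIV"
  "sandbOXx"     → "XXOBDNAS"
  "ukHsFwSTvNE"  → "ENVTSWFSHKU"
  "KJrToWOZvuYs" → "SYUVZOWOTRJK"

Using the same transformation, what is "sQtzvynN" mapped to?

NNYVZTQS

Each output is the input with this applied: reverse the string, then convert every letter to uppercase.
Working it through for "sQtzvynN": intermediate "NnyvztQs", final "NNYVZTQS".
(Check on "VIbrANt": → "tNArbIV" → "TNARBIV" ✓)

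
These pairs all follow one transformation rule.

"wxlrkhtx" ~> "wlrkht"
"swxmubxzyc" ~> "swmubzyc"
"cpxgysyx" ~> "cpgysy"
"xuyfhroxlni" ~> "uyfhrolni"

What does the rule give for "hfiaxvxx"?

hfiav

The transformation: remove every "x".
For "hfiaxvxx" the result is "hfiav".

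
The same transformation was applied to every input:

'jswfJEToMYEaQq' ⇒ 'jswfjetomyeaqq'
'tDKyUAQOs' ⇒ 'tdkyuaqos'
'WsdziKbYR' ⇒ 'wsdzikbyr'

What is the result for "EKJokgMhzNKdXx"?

ekjokgmhznkdxx

Looking at the pairs, the operation is to convert every letter to lowercase.
So "EKJokgMhzNKdXx" becomes "ekjokgmhznkdxx".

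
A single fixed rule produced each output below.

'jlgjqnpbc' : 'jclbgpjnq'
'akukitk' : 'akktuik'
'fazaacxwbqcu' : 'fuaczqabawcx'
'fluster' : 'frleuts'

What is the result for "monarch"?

mhocnra

Looking at the pairs, the operation is to take characters alternately from the front and the back (1st, last, 2nd, 2nd-last, ...).
Applying that to "monarch" gives "mhocnra".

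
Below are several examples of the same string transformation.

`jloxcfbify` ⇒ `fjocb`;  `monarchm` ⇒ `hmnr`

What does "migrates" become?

emga

What's happening: move the last 3 characters to the front (rotate right by 3), then keep every other character starting from the second (positions 2nd, 4th, 6th, ...).
Applying both steps to "migrates": "tesmigra", then "emga".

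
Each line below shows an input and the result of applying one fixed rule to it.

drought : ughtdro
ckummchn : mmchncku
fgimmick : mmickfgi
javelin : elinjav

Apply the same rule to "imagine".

gineima

Looking at the pairs, the operation is to move the first 3 characters to the end (rotate left by 3).
So "imagine" becomes "gineima".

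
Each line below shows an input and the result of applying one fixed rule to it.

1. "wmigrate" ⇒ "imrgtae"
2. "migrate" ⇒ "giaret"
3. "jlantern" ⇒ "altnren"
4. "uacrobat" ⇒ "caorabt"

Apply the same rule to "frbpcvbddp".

brcpbvddp

The rule is to delete the first character, then swap each adjacent pair of characters (1↔2, 3↔4, ...).
For "frbpcvbddp", step one produces "rbpcvbddp"; step two turns that into "brcpbvddp".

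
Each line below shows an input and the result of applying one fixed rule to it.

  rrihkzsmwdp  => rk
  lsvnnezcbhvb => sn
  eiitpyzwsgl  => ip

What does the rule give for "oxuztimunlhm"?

xt

The transformation: keep one character in every 3, starting at position 2 (positions 2nd, 5th, 8th, ...), then delete the last 2 characters.
"oxuztimunlhm" → "xtuh" → "xt".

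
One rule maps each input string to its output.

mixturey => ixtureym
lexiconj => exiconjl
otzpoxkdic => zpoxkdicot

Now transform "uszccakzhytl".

ccakzhytlusz

What's happening: move the last 3 characters to the front (rotate right by 3), then swap the front and back halves of the string.
"uszccakzhytl" → "ytluszccakzh" → "ccakzhytlusz".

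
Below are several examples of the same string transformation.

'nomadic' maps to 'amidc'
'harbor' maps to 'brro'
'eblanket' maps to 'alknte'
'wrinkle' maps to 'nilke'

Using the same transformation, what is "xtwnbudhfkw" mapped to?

The transformation: delete the first 2 characters, then swap each adjacent pair of characters (1↔2, 3↔4, ...).
For "xtwnbudhfkw", step one produces "wnbudhfkw"; step two turns that into "nwubhdkfw".
(Check on "wrinkle": → "inkle" → "nilke" ✓)

nwubhdkfw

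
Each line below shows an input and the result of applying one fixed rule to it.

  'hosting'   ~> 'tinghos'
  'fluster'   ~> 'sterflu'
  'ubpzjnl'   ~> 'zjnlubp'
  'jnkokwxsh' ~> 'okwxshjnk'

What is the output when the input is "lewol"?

ollew

Rule — move the first 3 characters to the end (rotate left by 3).
Applying that to "lewol" gives "ollew".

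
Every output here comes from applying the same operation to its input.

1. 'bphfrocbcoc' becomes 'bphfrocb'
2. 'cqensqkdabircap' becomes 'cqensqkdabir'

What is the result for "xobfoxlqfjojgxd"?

xobfoxlqfjoj

Rule — delete the last 3 characters.
So "xobfoxlqfjojgxd" becomes "xobfoxlqfjoj".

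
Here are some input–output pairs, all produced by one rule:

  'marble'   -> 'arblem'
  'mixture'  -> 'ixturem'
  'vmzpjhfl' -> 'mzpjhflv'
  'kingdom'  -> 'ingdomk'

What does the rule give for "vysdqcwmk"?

The rule is to move the first character to the end.
Applying that to "vysdqcwmk" gives "ysdqcwmkv".

ysdqcwmkv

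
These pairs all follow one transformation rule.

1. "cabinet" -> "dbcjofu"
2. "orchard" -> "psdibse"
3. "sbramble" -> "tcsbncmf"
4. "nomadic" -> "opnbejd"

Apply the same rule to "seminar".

Each output is the input with this applied: shift every letter 1 place forward in the alphabet (wrapping around).
On "seminar" that produces "tfnjobs".

tfnjobs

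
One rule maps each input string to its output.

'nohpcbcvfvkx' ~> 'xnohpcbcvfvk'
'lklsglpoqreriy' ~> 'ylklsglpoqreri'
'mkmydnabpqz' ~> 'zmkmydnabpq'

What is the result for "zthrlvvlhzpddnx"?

The rule is to move the last character to the front.
Applying that to "zthrlvvlhzpddnx" gives "xzthrlvvlhzpddn".

xzthrlvvlhzpddn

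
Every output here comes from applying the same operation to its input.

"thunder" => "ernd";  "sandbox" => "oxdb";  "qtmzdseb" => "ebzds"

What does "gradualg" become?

Rule — delete the first 3 characters, then move the last 2 characters to the front (rotate right by 2).
"gradualg" → "dualg" → "lgdua".

lgdua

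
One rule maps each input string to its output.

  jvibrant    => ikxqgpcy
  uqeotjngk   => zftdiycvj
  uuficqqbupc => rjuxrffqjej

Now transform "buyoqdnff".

ujndfscuq

What's happening: shift every letter 11 places backward in the alphabet (wrapping around), then swap the first and last characters.
Working it through for "buyoqdnff": intermediate "qjndfscuu", final "ujndfscuq".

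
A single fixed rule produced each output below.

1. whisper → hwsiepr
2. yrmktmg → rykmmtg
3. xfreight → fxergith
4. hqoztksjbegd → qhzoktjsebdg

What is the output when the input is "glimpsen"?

Looking at the pairs, the operation is to swap each adjacent pair of characters (1↔2, 3↔4, ...).
"glimpsen" → "lgmispne".

lgmispne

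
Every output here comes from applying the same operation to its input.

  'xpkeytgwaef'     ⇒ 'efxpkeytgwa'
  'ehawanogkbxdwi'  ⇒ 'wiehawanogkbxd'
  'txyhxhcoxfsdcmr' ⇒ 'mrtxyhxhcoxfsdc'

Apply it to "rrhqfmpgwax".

axrrhqfmpgw

What's happening: move the last 2 characters to the front (rotate right by 2).
On "rrhqfmpgwax" that produces "axrrhqfmpgw".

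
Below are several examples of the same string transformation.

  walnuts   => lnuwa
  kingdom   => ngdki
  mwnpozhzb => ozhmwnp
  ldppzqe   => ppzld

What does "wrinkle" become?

inkwr

What's happening: delete the last 2 characters, then move the last 3 characters to the front (rotate right by 3).
Doing the same to "wrinkle": "inkwr".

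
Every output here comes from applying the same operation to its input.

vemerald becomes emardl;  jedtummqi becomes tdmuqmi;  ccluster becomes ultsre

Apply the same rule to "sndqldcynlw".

The transformation: swap each adjacent pair of characters (1↔2, 3↔4, ...), then delete the first 2 characters.
On "sndqldcynlw": the first step gives "nsqddlyclnw", and the second then gives "qddlyclnw".

qddlyclnw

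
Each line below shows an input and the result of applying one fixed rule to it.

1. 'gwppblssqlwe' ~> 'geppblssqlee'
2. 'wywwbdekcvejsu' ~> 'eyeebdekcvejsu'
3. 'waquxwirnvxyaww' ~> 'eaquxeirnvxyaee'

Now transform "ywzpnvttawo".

yezpnvttaeo

Rule — replace every "w" with "e".
Doing the same to "ywzpnvttawo": "yezpnvttaeo".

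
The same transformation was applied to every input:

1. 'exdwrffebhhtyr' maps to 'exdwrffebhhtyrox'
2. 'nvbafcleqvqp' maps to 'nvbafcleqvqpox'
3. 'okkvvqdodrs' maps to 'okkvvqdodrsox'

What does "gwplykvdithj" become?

gwplykvdithjox

Looking at the pairs, the operation is to append "ox".
Applying that to "gwplykvdithj" gives "gwplykvdithjox".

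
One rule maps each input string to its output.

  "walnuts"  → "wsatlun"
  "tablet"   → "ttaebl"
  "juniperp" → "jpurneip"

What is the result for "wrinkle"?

In each case the input is transformed by: take characters alternately from the front and the back (1st, last, 2nd, 2nd-last, ...).
"wrinkle" → "werlikn".

werlikn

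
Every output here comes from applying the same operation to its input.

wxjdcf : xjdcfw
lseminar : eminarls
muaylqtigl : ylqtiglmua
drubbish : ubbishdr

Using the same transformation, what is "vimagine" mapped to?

The pattern: swap the front and back halves of the string, then move the last 2 characters to the front (rotate right by 2).
"vimagine" → "maginevi".
(Check on "wxjdcf": → "dcfwxj" → "xjdcfw" ✓)

maginevi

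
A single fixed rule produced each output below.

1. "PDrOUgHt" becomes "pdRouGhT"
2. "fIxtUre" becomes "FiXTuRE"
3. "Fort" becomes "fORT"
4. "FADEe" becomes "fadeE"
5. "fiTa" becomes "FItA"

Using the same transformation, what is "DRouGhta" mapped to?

drOUgHTA

The rule is to flip the case of every letter.
"DRouGhta" → "drOUgHTA".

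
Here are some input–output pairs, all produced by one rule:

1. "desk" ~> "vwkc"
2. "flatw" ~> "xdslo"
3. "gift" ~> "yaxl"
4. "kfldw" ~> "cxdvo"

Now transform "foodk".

The transformation: shift every letter 8 places backward in the alphabet (wrapping around).
So "foodk" becomes "xggvc".

xggvc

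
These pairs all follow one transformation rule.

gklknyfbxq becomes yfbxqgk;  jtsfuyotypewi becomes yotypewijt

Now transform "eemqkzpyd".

What's happening: move the first 2 characters to the end (rotate left by 2), then delete the first 3 characters.
Working it through for "eemqkzpyd": intermediate "mqkzpydee", final "zpydee".

zpydee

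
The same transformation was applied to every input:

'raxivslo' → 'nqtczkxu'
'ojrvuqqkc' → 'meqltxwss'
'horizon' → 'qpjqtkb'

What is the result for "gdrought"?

jviftqwi

The rule is to move the last 2 characters to the front (rotate right by 2), then shift every letter 2 places forward in the alphabet (wrapping around).
For "gdrought", step one produces "htgdroug"; step two turns that into "jviftqwi".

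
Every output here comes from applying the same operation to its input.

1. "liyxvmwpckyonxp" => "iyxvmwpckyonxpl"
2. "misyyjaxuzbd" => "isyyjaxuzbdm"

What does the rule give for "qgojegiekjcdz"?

What's happening: move the first character to the end.
For "qgojegiekjcdz" the result is "gojegiekjcdzq".

gojegiekjcdzq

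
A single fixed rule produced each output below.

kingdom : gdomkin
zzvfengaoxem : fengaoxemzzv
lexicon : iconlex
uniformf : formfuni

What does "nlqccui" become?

What's happening: move the first 3 characters to the end (rotate left by 3).
Applying that to "nlqccui" gives "ccuinlq".

ccuinlq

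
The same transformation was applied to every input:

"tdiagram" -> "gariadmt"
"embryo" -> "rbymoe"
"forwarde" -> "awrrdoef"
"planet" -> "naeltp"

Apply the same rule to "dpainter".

nitaeprd

In each case the input is transformed by: swap the front and back halves of the string, then take characters alternately from the front and the back (1st, last, 2nd, 2nd-last, ...).
For "dpainter", step one produces "nterdpai"; step two turns that into "nitaeprd".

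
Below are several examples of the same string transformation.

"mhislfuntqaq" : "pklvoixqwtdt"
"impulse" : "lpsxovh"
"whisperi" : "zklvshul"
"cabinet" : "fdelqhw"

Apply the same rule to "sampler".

What's happening: shift every letter 3 places forward in the alphabet (wrapping around).
On "sampler" that produces "vdpsohu".

vdpsohu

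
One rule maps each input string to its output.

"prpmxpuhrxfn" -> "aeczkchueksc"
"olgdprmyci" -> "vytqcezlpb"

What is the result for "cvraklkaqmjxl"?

yienxyxndzwkp

The rule is to shift every letter 13 places forward in the alphabet (wrapping around) — i.e. ROT13, then swap the first and last characters.
Applying both steps to "cvraklkaqmjxl": "pienxyxndzwky", then "yienxyxndzwkp".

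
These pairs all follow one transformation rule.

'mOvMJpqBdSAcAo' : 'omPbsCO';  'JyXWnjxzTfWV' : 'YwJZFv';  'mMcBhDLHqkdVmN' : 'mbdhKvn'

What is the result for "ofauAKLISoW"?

FUkiO

In each case the input is transformed by: keep every other character starting from the second (positions 2nd, 4th, 6th, ...), then flip the case of every letter.
Starting from "ofauAKLISoW": after the first operation, "fuKIo"; after the second, "FUkiO".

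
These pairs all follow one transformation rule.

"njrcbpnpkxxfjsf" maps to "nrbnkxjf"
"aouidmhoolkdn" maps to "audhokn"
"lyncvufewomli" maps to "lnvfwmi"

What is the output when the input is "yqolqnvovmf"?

The pattern: keep every other character starting from the first (positions 1st, 3rd, 5th, ...).
Doing the same to "yqolqnvovmf": "yoqvvf".

yoqvvf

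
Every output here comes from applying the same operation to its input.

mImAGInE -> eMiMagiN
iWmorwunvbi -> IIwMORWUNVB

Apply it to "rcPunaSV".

In each case the input is transformed by: move the last character to the front, then flip the case of every letter.
On "rcPunaSV": the first step gives "VrcPunaS", and the second then gives "vRCpUNAs".

vRCpUNAs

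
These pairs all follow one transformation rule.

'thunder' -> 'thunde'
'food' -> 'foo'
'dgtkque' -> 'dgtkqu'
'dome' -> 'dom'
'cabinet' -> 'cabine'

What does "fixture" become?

fixtur

Rule — delete the last character.
So "fixture" becomes "fixtur".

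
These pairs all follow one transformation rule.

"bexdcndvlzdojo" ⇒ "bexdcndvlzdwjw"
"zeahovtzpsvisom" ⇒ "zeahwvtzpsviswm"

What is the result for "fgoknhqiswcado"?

fgwknhqiswcadw

Looking at the pairs, the operation is to replace every "o" with "w".
For "fgoknhqiswcado" the result is "fgwknhqiswcadw".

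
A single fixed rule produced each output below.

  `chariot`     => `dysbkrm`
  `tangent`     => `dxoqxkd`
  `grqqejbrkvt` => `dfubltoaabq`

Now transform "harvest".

dcofbkr

The pattern: shift every letter 10 places forward in the alphabet (wrapping around), then reverse the string.
"harvest" → "rkbfocd" → "dcofbkr".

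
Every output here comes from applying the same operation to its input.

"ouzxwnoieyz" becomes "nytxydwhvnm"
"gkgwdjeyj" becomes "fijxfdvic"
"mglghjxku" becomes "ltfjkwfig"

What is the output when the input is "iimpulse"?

hdhrlkot

In each case the input is transformed by: shift every letter 1 place backward in the alphabet (wrapping around), then take characters alternately from the front and the back (1st, last, 2nd, 2nd-last, ...).
So "iimpulse" becomes "hdhrlkot".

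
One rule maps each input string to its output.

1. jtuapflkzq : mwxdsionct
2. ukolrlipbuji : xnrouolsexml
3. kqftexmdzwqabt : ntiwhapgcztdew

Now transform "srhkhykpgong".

In each case the input is transformed by: shift every letter 3 places forward in the alphabet (wrapping around).
For "srhkhykpgong" the result is "vuknkbnsjrqj".

vuknkbnsjrqj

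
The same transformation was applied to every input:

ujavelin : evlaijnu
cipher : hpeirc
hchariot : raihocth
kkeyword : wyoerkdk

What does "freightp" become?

What's happening: swap the front and back halves of the string, then take characters alternately from the front and the back (1st, last, 2nd, 2nd-last, ...).
Applying both steps to "freightp": "ghtpfrei", then "gihetrpf".
(Check on "cipher": → "hercip" → "hpeirc" ✓)

gihetrpf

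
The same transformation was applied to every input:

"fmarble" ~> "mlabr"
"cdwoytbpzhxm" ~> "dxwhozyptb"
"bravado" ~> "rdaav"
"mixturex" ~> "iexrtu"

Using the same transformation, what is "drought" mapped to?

The transformation: take characters alternately from the front and the back (1st, last, 2nd, 2nd-last, ...), then delete the first 2 characters.
For "drought", step one produces "dtrhogu"; step two turns that into "rhogu".

rhogu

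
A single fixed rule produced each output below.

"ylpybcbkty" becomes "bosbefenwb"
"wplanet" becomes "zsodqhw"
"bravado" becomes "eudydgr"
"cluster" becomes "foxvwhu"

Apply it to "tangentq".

Looking at the pairs, the operation is to shift every letter 3 places forward in the alphabet (wrapping around).
Doing the same to "tangentq": "wdqjhqwt".

wdqjhqwt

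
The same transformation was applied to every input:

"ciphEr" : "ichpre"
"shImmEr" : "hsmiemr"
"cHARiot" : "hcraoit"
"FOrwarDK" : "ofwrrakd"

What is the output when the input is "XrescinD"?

Each output is the input with this applied: swap each adjacent pair of characters (1↔2, 3↔4, ...), then convert every letter to lowercase.
So "XrescinD" becomes "rxseicdn".

rxseicdn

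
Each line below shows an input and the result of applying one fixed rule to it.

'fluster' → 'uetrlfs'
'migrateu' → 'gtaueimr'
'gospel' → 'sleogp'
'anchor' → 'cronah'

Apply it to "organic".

The rule is to swap each adjacent pair of characters (1↔2, 3↔4, ...), then move the first 3 characters to the end (rotate left by 3).
Starting from "organic": after the first operation, "roaginc"; after the second, "gincroa".
(Check on "fluster": → "lfsuetr" → "uetrlfs" ✓)

gincroa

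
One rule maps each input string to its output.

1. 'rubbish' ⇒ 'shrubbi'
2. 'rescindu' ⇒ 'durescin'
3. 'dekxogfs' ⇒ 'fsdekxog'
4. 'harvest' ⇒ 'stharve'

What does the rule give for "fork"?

rkfo

The pattern: move the last 2 characters to the front (rotate right by 2).
For "fork" the result is "rkfo".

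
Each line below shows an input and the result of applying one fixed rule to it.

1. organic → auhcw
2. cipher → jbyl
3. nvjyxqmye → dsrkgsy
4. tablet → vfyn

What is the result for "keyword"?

Looking at the pairs, the operation is to shift every letter 6 places backward in the alphabet (wrapping around), then delete the first 2 characters.
Applying both steps to "keyword": "eysqilx", then "sqilx".

sqilx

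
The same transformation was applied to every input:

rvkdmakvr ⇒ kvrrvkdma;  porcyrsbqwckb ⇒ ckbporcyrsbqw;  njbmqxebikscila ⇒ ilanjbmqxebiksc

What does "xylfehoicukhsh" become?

hshxylfehoicuk

Each output is the input with this applied: move the last 3 characters to the front (rotate right by 3).
For "xylfehoicukhsh" the result is "hshxylfehoicuk".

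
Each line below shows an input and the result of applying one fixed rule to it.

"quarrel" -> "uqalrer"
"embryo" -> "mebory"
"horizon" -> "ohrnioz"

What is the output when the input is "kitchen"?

The pattern: move the first character to the end, then take characters alternately from the front and the back (1st, last, 2nd, 2nd-last, ...).
"kitchen" → "itchenk" → "iktnceh".

iktnceh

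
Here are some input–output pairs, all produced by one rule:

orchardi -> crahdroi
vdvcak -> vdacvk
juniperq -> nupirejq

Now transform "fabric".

bairfc

In each case the input is transformed by: move the first character to the end, then swap each adjacent pair of characters (1↔2, 3↔4, ...).
"fabric" → "abricf" → "bairfc".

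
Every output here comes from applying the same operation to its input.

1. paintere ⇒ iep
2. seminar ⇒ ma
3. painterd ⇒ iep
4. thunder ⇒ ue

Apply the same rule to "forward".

rr

In each case the input is transformed by: move the first character to the end, then keep one character in every 3, starting at position 2 (positions 2nd, 5th, 8th, ...).
For "forward" the result is "rr".
(Check on "painterd": → "ainterdp" → "iep" ✓)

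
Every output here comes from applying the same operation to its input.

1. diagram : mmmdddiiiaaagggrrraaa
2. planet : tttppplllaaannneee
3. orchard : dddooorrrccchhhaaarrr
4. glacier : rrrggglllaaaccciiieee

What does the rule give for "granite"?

eeegggrrraaannniiittt

The pattern: repeat every character 3 times, then move the last 3 characters to the front (rotate right by 3).
So "granite" becomes "eeegggrrraaannniiittt".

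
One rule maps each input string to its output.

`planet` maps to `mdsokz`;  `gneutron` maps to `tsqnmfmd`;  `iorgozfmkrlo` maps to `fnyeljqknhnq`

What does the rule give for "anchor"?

gnqzmb

The rule is to shift every letter 1 place backward in the alphabet (wrapping around), then move the first 3 characters to the end (rotate left by 3).
"anchor" → "zmbgnq" → "gnqzmb".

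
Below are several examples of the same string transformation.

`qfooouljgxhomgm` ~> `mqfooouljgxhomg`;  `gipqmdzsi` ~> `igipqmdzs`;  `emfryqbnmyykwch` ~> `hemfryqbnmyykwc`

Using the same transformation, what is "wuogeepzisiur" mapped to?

What's happening: move the last character to the front.
For "wuogeepzisiur" the result is "rwuogeepzisiu".

rwuogeepzisiu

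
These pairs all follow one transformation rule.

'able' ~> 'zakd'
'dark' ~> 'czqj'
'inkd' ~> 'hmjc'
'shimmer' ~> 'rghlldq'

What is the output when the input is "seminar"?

Rule — shift every letter 1 place backward in the alphabet (wrapping around).
On "seminar" that produces "rdlhmzq".

rdlhmzq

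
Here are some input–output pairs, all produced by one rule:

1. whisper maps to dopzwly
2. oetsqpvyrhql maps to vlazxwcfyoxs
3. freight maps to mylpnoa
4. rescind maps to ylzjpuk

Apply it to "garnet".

nhyula

What's happening: shift every letter 7 places forward in the alphabet (wrapping around).
"garnet" → "nhyula".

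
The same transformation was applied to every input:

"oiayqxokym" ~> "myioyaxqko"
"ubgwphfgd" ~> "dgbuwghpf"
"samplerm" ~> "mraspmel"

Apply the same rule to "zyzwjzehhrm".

mryzwzzjheh

Each output is the input with this applied: move the last 2 characters to the front (rotate right by 2), then swap each adjacent pair of characters (1↔2, 3↔4, ...).
"zyzwjzehhrm" → "rmzyzwjzehh" → "mryzwzzjheh".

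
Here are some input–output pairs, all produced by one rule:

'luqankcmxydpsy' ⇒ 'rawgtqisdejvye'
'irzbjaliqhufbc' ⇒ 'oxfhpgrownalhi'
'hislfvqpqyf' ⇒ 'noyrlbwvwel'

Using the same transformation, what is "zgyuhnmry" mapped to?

fmeantsxe

What's happening: shift every letter 6 places forward in the alphabet (wrapping around).
On "zgyuhnmry" that produces "fmeantsxe".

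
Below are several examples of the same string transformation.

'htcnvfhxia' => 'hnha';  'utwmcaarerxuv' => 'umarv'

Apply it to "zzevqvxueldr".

The transformation: keep one character in every 3, starting at position 1 (positions 1st, 4th, 7th, ...).
"zzevqvxueldr" → "zvxl".

zvxl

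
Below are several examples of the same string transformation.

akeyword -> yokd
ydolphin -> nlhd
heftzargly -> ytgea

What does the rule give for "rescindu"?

The transformation: keep every other character starting from the second (positions 2nd, 4th, 6th, ...), then sort the characters into reverse alphabetical order.
Working it through for "rescindu": intermediate "ecnu", final "unec".

unec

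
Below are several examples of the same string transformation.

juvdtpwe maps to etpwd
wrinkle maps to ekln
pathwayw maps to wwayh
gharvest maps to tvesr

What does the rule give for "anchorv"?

What's happening: delete the first 3 characters, then swap the first and last characters.
On "anchorv" that produces "vorh".

vorh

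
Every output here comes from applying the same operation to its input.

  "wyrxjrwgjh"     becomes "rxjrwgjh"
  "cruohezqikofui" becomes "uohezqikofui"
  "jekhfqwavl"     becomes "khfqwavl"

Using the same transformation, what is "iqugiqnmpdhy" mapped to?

ugiqnmpdhy

Looking at the pairs, the operation is to delete the first 2 characters.
Applying that to "iqugiqnmpdhy" gives "ugiqnmpdhy".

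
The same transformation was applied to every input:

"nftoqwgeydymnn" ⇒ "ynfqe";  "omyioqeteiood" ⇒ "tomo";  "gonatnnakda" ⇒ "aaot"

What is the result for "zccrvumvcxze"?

Each output is the input with this applied: keep one character in every 3, starting at position 2 (positions 2nd, 5th, 8th, ...), then move the last 2 characters to the front (rotate right by 2).
Starting from "zccrvumvcxze": after the first operation, "cvvz"; after the second, "vzcv".

vzcv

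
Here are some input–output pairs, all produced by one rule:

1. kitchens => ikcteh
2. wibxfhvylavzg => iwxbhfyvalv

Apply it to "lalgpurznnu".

The rule is to delete the last 2 characters, then swap each adjacent pair of characters (1↔2, 3↔4, ...).
For "lalgpurznnu" the result is "alglupzrn".

alglupzrn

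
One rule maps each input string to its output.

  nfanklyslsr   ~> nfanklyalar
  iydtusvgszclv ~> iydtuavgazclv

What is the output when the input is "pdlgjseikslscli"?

What's happening: replace every "s" with "a".
Doing the same to "pdlgjseikslscli": "pdlgjaeikalacli".

pdlgjaeikalacli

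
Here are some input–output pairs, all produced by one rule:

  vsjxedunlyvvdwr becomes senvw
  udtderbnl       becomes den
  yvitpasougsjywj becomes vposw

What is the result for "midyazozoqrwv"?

Rule — keep one character in every 3, starting at position 2 (positions 2nd, 5th, 8th, ...).
On "midyazozoqrwv" that produces "iazr".

iazr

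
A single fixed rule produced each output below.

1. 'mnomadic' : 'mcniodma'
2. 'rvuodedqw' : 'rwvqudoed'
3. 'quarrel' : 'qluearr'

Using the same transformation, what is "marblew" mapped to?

What's happening: take characters alternately from the front and the back (1st, last, 2nd, 2nd-last, ...).
Doing the same to "marblew": "mwaerlb".

mwaerlb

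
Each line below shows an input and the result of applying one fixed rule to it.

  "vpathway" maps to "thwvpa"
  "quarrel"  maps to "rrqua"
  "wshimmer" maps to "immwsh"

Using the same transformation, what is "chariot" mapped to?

Looking at the pairs, the operation is to delete the last 2 characters, then move the first 3 characters to the end (rotate left by 3).
On "chariot": the first step gives "chari", and the second then gives "richa".

richa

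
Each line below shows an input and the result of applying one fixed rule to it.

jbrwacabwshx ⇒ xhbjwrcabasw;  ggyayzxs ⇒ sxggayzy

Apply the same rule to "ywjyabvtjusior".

In each case the input is transformed by: move the last 2 characters to the front (rotate right by 2), then swap each adjacent pair of characters (1↔2, 3↔4, ...).
"ywjyabvtjusior" → "rowyyjbatvujis".

rowyyjbatvujis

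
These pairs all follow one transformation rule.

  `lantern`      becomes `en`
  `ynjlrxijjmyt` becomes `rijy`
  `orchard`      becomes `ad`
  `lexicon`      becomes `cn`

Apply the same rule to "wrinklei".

ke

In each case the input is transformed by: keep every other character starting from the first (positions 1st, 3rd, 5th, ...), then delete the first 2 characters.
So "wrinklei" becomes "ke".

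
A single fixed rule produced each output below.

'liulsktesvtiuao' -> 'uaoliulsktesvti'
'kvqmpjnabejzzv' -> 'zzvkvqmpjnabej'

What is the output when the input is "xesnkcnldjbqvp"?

Each output is the input with this applied: move the last 3 characters to the front (rotate right by 3).
So "xesnkcnldjbqvp" becomes "qvpxesnkcnldjb".

qvpxesnkcnldjb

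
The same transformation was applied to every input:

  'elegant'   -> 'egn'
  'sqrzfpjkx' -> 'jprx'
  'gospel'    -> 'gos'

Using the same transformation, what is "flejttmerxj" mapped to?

ejlrt

What's happening: sort the characters into alphabetical order, then keep every other character starting from the second (positions 2nd, 4th, 6th, ...).
Starting from "flejttmerxj": after the first operation, "eefjjlmrttx"; after the second, "ejlrt".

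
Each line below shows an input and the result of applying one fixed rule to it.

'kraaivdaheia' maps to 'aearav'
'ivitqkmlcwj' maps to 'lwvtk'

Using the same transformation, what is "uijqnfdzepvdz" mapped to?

zpdiqf

Rule — keep every other character starting from the second (positions 2nd, 4th, 6th, ...), then move the first 3 characters to the end (rotate left by 3).
On "uijqnfdzepvdz" that produces "zpdiqf".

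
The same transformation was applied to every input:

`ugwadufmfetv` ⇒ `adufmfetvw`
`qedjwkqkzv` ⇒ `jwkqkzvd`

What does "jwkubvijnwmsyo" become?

The transformation: delete the first 2 characters, then move the first character to the end.
For "jwkubvijnwmsyo", step one produces "kubvijnwmsyo"; step two turns that into "ubvijnwmsyok".

ubvijnwmsyok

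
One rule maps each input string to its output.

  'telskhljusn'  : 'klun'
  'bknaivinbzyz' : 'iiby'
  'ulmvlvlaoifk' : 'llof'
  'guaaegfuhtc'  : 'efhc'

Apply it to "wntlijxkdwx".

ixdx

Rule — keep every other character starting from the first (positions 1st, 3rd, 5th, ...), then keep only the last 4 characters.
Starting from "wntlijxkdwx": after the first operation, "wtixdx"; after the second, "ixdx".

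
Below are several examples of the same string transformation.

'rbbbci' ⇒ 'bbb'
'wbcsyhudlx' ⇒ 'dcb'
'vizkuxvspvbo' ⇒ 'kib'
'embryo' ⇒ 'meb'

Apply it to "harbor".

The transformation: sort the characters into reverse alphabetical order, then keep only the last 3 characters.
"harbor" → "hba".

hba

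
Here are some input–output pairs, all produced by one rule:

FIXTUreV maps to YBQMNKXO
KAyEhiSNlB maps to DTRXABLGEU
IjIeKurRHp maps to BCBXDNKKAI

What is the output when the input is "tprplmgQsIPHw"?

The pattern: shift every letter 7 places backward in the alphabet (wrapping around), then convert every letter to uppercase.
"tprplmgQsIPHw" → "MIKIEFZJLBIAP".
(Check on "IjIeKurRHp": → "BcBxDnkKAi" → "BCBXDNKKAI" ✓)

MIKIEFZJLBIAP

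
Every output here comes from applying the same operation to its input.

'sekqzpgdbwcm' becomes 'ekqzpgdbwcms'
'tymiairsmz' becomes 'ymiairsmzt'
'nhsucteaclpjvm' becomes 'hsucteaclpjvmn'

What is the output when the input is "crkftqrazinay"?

In each case the input is transformed by: move the first character to the end.
So "crkftqrazinay" becomes "rkftqrazinayc".

rkftqrazinayc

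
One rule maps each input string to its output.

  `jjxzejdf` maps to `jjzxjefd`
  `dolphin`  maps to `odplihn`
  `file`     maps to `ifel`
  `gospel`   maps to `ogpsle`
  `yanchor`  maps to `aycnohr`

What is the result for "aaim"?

In each case the input is transformed by: swap each adjacent pair of characters (1↔2, 3↔4, ...).
Doing the same to "aaim": "aami".

aami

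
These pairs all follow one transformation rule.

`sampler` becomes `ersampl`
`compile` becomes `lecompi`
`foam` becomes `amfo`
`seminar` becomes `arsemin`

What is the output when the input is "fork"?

rkfo

The rule is to move the last 2 characters to the front (rotate right by 2).
So "fork" becomes "rkfo".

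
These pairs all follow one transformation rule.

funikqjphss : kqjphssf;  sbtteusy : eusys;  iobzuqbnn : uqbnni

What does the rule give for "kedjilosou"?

ilosouk

Rule — move the first character to the end, then delete the first 3 characters.
Starting from "kedjilosou": after the first operation, "edjilosouk"; after the second, "ilosouk".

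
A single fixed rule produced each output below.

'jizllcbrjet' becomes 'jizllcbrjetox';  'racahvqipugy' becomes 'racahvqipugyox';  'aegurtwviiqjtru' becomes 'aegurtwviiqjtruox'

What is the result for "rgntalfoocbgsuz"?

The transformation: append "ox".
So "rgntalfoocbgsuz" becomes "rgntalfoocbgsuzox".

rgntalfoocbgsuzox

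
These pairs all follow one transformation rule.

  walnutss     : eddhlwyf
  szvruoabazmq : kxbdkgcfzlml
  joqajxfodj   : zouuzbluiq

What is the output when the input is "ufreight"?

The pattern: shift every letter 11 places forward in the alphabet (wrapping around), then move the last 3 characters to the front (rotate right by 3).
Applying both steps to "ufreight": "fqcptrse", then "rsefqcpt".

rsefqcpt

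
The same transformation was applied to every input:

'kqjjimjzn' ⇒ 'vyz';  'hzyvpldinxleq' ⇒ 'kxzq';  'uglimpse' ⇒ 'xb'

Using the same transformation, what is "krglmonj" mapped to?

sa

What's happening: keep one character in every 3, starting at position 3 (positions 3rd, 6th, 9th, ...), then shift every letter 12 places forward in the alphabet (wrapping around).
"krglmonj" → "go" → "sa".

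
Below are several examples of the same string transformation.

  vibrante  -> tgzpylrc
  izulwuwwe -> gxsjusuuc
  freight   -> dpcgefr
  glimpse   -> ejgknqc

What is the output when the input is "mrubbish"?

Rule — shift every letter 2 places backward in the alphabet (wrapping around).
Doing the same to "mrubbish": "kpszzgqf".

kpszzgqf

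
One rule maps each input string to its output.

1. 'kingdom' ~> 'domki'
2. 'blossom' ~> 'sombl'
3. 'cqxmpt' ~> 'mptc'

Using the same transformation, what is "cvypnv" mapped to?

The rule is to move the last 3 characters to the front (rotate right by 3), then delete the last 2 characters.
Applying both steps to "cvypnv": "pnvcvy", then "pnvc".

pnvc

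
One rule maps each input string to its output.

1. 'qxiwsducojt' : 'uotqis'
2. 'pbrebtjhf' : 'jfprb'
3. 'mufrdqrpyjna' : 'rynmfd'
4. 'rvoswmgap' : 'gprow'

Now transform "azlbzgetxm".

Each output is the input with this applied: keep every other character starting from the first (positions 1st, 3rd, 5th, ...), then move the first 3 characters to the end (rotate left by 3).
On "azlbzgetxm": the first step gives "alzex", and the second then gives "exalz".

exalz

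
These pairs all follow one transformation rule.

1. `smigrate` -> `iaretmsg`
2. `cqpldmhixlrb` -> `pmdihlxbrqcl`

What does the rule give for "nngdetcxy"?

The pattern: swap each adjacent pair of characters (1↔2, 3↔4, ...), then move the first 3 characters to the end (rotate left by 3).
Working it through for "nngdetcxy": intermediate "nndgtexcy", final "gtexcynnd".

gtexcynnd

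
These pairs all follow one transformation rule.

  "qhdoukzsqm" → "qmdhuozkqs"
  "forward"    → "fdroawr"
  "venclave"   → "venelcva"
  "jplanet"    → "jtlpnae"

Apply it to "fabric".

The pattern: move the last character to the front, then swap each adjacent pair of characters (1↔2, 3↔4, ...).
Applying both steps to "fabric": "cfabri", then "fcbair".

fcbair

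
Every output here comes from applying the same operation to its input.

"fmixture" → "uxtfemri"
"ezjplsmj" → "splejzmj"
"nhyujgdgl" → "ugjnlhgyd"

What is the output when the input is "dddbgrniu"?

Each output is the input with this applied: take characters alternately from the front and the back (1st, last, 2nd, 2nd-last, ...), then move the last 3 characters to the front (rotate right by 3).
"dddbgrniu" → "dudidnbrg" → "brgdudidn".

brgdudidn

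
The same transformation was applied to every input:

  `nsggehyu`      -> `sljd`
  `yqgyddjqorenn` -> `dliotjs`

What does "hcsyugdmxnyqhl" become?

Each output is the input with this applied: keep every other character starting from the first (positions 1st, 3rd, 5th, ...), then shift every letter 5 places forward in the alphabet (wrapping around).
For "hcsyugdmxnyqhl", step one produces "hsudxyh"; step two turns that into "mxzicdm".

mxzicdm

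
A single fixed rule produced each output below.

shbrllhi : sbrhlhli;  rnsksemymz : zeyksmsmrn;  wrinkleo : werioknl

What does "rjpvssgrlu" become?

The transformation: sort the characters into reverse alphabetical order, then take characters alternately from the front and the back (1st, last, 2nd, 2nd-last, ...).
Applying both steps to "rjpvssgrlu": "vussrrpljg", then "vgujslsprr".
(Check on "rnsksemymz": → "zyssrnmmke" → "zeyksmsmrn" ✓)

vgujslsprr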